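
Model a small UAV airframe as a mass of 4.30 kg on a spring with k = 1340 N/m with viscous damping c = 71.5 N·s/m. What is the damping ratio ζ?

ω_n = √(k/m) = √(1340/4.30) = 17.65 rad/s.
Critical damping c_c = 2√(k·m) = 2√(1340 × 4.30) = 151.8 N·s/m, so ζ = c/c_c = 71.5/151.8 = 0.4710.

0.471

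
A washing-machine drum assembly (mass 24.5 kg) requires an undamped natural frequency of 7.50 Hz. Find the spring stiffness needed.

54400 N/m

ω_n = 2πf_n = 2π × 7.50 = 47.12 rad/s.
k = m·ω_n² = 24.5 × 47.12² = 24.5 × 2221 = 54410 N/m.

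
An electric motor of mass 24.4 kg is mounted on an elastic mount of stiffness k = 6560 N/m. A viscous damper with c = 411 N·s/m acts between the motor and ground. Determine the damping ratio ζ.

ω_n = √(k/m) = √(6560/24.4) = 16.40 rad/s.
Critical damping c_c = 2√(k·m) = 2√(6560 × 24.4) = 800.2 N·s/m, so ζ = c/c_c = 411/800.2 = 0.5136.

0.514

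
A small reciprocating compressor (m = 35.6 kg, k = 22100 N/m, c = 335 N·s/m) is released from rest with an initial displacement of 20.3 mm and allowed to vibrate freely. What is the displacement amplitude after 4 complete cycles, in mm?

0.162 mm

ζ = c/(2√(km)) = 335/(2√(22100 × 35.6)) = 335/1774 = 0.1888.
Logarithmic decrement δ = 2πζ/√(1 − ζ²) = 2π × 0.1888/√(1 − 0.0357) = 1.208.
After n cycles, x_n/x₀ = e^(−nδ), so x_4 = 20.3 × e^(−4 × 1.208) = 20.3 × 0.007962 = 0.1616 mm.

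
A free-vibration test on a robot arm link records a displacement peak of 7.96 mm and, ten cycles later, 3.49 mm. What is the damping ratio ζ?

Logarithmic decrement δ = (1/n)·ln(x₀/x_n) = (1/10)·ln(7.96/3.49) = (1/10)·ln(2.281) = 0.08245.
ζ = δ/√(4π² + δ²) = 0.08245/√(39.48 + 0.00680) = 0.08245/6.284 = 0.01312.

0.0131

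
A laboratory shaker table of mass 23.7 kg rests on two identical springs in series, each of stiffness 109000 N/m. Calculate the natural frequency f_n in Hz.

7.63 Hz

Series springs: 1/k_eq = 2/109000, so k_eq = 109000/2 = 54500 N/m.
ω_n = √(k_eq/m) = √(54500/23.7) = √2300 = 47.95 rad/s.
f_n = ω_n/(2π) = 47.95/6.283 = 7.632 Hz.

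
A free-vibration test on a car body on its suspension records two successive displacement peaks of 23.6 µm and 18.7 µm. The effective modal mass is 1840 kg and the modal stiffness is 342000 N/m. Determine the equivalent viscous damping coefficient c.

1860 N·s/m

Logarithmic decrement δ = (1/n)·ln(x₀/x_n) = (1/1)·ln(23.6/18.7) = (1/1)·ln(1.262) = 0.2327.
ζ = δ/√(4π² + δ²) = 0.2327/√(39.48 + 0.0542) = 0.2327/6.287 = 0.03701.
c = ζ · 2√(km) = 0.03701 × 2√(342000 × 1840) = 0.03701 × 50170 = 1857 N·s/m.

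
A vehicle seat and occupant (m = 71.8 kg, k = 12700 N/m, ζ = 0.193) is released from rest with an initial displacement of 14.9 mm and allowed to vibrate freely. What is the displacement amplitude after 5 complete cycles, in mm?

0.0309 mm

Logarithmic decrement δ = 2πζ/√(1 − ζ²) = 2π × 0.1930/√(1 − 0.0372) = 1.236.
After n cycles, x_n/x₀ = e^(−nδ), so x_5 = 14.9 × e^(−5 × 1.236) = 14.9 × 0.002072 = 0.03087 mm.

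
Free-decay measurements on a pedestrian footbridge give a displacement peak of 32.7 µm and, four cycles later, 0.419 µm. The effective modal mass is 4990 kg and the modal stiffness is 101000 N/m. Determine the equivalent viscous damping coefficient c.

Logarithmic decrement δ = (1/n)·ln(x₀/x_n) = (1/4)·ln(32.7/0.419) = (1/4)·ln(78.04) = 1.089.
ζ = δ/√(4π² + δ²) = 1.089/√(39.48 + 1.19) = 1.089/6.377 = 0.1708.
c = ζ · 2√(km) = 0.1708 × 2√(101000 × 4990) = 0.1708 × 44900 = 7670 N·s/m.

7670 N·s/m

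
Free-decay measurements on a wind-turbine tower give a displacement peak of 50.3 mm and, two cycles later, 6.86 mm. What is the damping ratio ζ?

0.157

Logarithmic decrement δ = (1/n)·ln(x₀/x_n) = (1/2)·ln(50.3/6.86) = (1/2)·ln(7.332) = 0.9961.
ζ = δ/√(4π² + δ²) = 0.9961/√(39.48 + 0.992) = 0.9961/6.362 = 0.1566.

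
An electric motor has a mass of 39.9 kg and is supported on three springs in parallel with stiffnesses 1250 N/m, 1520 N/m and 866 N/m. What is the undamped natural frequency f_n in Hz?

1.52 Hz

Parallel springs add: k_eq = 1250 + 1520 + 866 = 3636 N/m.
ω_n = √(k_eq/m) = √(3636/39.9) = √91.13 = 9.546 rad/s.
f_n = ω_n/(2π) = 9.546/6.283 = 1.519 Hz.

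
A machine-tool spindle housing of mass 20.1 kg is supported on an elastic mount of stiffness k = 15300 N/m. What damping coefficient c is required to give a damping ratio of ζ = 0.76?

c_c = 2√(k·m) = 2√(15300 × 20.1) = 1109 N·s/m.
c = ζ·c_c = 0.76 × 1109 = 842.9 N·s/m.

843 N·s/m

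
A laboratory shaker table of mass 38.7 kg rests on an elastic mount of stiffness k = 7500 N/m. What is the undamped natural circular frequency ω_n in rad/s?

13.9 rad/s

ω_n = √(k/m) = √(7500/38.7) = √193.8 = 13.92 rad/s.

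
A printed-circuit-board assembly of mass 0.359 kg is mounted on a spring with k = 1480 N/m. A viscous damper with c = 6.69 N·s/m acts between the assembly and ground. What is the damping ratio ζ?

0.145

ω_n = √(k/m) = √(1480/0.359) = 64.21 rad/s.
Critical damping c_c = 2√(k·m) = 2√(1480 × 0.359) = 46.10 N·s/m, so ζ = c/c_c = 6.69/46.10 = 0.1451.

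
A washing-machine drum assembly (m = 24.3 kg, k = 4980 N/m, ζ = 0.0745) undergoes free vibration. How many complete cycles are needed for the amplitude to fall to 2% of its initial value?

Logarithmic decrement δ = 2πζ/√(1 − ζ²) = 2π × 0.07450/√(1 − 0.00555) = 0.4694.
x_n/x₀ = e^(−nδ) ≤ 0.02; take ln: n ≥ ln(1/0.02)/δ = 3.912/0.4694 = 8.334.
So 9 complete cycles are required.

9 cycles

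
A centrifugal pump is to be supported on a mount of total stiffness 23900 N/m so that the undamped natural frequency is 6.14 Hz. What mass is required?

16.1 kg

ω_n = 2πf_n = 2π × 6.14 = 38.58 rad/s.
m = k/ω_n² = 23900/38.58² = 23900/1488 = 16.06 kg.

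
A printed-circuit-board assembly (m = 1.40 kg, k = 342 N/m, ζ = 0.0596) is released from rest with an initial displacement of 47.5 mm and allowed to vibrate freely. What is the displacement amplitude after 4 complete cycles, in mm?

10.6 mm

Logarithmic decrement δ = 2πζ/√(1 − ζ²) = 2π × 0.05960/√(1 − 0.00355) = 0.3751.
After n cycles, x_n/x₀ = e^(−nδ), so x_4 = 47.5 × e^(−4 × 0.3751) = 47.5 × 0.2230 = 10.59 mm.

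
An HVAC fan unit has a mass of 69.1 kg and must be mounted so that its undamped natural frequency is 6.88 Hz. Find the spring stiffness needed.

129000 N/m

ω_n = 2πf_n = 2π × 6.88 = 43.23 rad/s.
k = m·ω_n² = 69.1 × 43.23² = 69.1 × 1869 = 129100 N/m.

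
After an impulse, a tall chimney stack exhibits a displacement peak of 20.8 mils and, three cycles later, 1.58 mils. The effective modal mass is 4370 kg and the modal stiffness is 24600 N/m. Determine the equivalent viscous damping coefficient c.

Logarithmic decrement δ = (1/n)·ln(x₀/x_n) = (1/3)·ln(20.8/1.58) = (1/3)·ln(13.16) = 0.8592.
ζ = δ/√(4π² + δ²) = 0.8592/√(39.48 + 0.738) = 0.8592/6.342 = 0.1355.
c = ζ · 2√(km) = 0.1355 × 2√(24600 × 4370) = 0.1355 × 20740 = 2809 N·s/m.

2810 N·s/m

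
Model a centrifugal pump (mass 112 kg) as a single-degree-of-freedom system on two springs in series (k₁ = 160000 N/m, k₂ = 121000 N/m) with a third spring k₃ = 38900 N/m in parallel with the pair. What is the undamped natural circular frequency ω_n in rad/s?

Series pair: k_s = k₁k₂/(k₁+k₂) = (160000)(121000)/(160000 + 121000) = 68900 N/m. In parallel with k₃: k_eq = 68900 + 38900 = 107800 N/m.
ω_n = √(k_eq/m) = √(107800/112) = √962.5 = 31.02 rad/s.

31.0 rad/s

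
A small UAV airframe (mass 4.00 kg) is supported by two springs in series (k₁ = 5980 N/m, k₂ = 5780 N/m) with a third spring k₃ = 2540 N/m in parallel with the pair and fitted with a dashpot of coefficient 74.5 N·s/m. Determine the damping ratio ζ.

0.252

Series pair: k_s = k₁k₂/(k₁+k₂) = (5980)(5780)/(5980 + 5780) = 2939 N/m. In parallel with k₃: k_eq = 2939 + 2540 = 5479 N/m.
ω_n = √(k_eq/m) = √(5479/4.00) = 37.01 rad/s.
Critical damping c_c = 2√(k_eq·m) = 2√(5479 × 4.00) = 296.1 N·s/m, so ζ = c/c_c = 74.5/296.1 = 0.2516.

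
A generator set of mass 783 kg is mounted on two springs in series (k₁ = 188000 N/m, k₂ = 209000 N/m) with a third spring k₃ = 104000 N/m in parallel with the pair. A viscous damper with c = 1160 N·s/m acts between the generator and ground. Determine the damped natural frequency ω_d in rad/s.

Series pair: k_s = k₁k₂/(k₁+k₂) = (188000)(209000)/(188000 + 209000) = 98970 N/m. In parallel with k₃: k_eq = 98970 + 104000 = 203000 N/m.
ω_n = √(k_eq/m) = √(203000/783) = 16.10 rad/s.
Critical damping c_c = 2√(k_eq·m) = 2√(203000 × 783) = 25210 N·s/m, so ζ = c/c_c = 1160/25210 = 0.04601.
ω_d = ω_n√(1 − ζ²) = 16.10 × √(1 − 0.00212) = 16.08 rad/s.

16.1 rad/s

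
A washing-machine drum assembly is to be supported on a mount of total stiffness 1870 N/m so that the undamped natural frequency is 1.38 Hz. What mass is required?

ω_n = 2πf_n = 2π × 1.38 = 8.671 rad/s.
m = k/ω_n² = 1870/8.671² = 1870/75.18 = 24.87 kg.

24.9 kg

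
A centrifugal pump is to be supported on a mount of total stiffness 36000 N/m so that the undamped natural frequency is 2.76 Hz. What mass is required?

120 kg

ω_n = 2πf_n = 2π × 2.76 = 17.34 rad/s.
m = k/ω_n² = 36000/17.34² = 36000/300.7 = 119.7 kg.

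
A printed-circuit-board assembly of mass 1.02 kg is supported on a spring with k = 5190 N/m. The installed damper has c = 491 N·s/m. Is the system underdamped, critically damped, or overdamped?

overdamped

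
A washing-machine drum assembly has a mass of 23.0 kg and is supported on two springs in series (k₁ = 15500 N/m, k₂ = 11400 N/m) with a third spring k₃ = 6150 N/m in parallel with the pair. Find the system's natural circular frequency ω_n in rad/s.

23.5 rad/s

Series pair: k_s = k₁k₂/(k₁+k₂) = (15500)(11400)/(15500 + 11400) = 6569 N/m. In parallel with k₃: k_eq = 6569 + 6150 = 12720 N/m.
ω_n = √(k_eq/m) = √(12720/23.0) = √553.0 = 23.52 rad/s.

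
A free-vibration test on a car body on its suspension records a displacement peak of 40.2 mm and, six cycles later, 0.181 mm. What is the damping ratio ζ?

0.142

Logarithmic decrement δ = (1/n)·ln(x₀/x_n) = (1/6)·ln(40.2/0.181) = (1/6)·ln(222.1) = 0.9005.
ζ = δ/√(4π² + δ²) = 0.9005/√(39.48 + 0.811) = 0.9005/6.347 = 0.1419.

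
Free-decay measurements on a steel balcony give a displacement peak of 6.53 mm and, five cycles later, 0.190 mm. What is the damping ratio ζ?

0.112

Logarithmic decrement δ = (1/n)·ln(x₀/x_n) = (1/5)·ln(6.53/0.190) = (1/5)·ln(34.37) = 0.7074.
ζ = δ/√(4π² + δ²) = 0.7074/√(39.48 + 0.500) = 0.7074/6.323 = 0.1119.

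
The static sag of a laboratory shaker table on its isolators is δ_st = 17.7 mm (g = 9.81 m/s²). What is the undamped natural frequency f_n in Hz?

3.75 Hz

ω_n = √(g/δ_st) = √(9.81/0.0177) = √554.2 = 23.54 rad/s.
f_n = ω_n/(2π) = 23.54/6.283 = 3.747 Hz.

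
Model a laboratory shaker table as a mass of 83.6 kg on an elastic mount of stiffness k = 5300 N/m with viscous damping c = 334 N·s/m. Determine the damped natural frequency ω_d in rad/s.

ω_n = √(k/m) = √(5300/83.6) = 7.962 rad/s.
Critical damping c_c = 2√(k·m) = 2√(5300 × 83.6) = 1331 N·s/m, so ζ = c/c_c = 334/1331 = 0.2509.
ω_d = ω_n√(1 − ζ²) = 7.962 × √(1 − 0.0629) = 7.708 rad/s.

7.71 rad/s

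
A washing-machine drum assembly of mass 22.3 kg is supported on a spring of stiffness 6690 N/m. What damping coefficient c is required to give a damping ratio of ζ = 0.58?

448 N·s/m

c_c = 2√(k·m) = 2√(6690 × 22.3) = 772.5 N·s/m.
c = ζ·c_c = 0.58 × 772.5 = 448.0 N·s/m.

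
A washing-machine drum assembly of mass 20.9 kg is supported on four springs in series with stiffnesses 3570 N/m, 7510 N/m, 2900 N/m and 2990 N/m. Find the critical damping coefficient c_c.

277 N·s/m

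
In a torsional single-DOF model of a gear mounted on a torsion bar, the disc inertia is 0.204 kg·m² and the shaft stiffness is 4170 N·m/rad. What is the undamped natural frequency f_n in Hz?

ω_n = √(k_t/J) = √(4170/0.204) = √20440 = 143.0 rad/s.
f_n = ω_n/(2π) = 143.0/6.283 = 22.75 Hz.

22.8 Hz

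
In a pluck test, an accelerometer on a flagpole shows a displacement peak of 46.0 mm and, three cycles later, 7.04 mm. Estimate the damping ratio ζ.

0.0991

Logarithmic decrement δ = (1/n)·ln(x₀/x_n) = (1/3)·ln(46.0/7.04) = (1/3)·ln(6.534) = 0.6257.
ζ = δ/√(4π² + δ²) = 0.6257/√(39.48 + 0.391) = 0.6257/6.314 = 0.09909.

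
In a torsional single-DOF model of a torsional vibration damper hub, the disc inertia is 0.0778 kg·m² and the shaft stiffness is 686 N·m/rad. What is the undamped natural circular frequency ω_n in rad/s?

93.9 rad/s

ω_n = √(k_t/J) = √(686/0.0778) = √8817 = 93.90 rad/s.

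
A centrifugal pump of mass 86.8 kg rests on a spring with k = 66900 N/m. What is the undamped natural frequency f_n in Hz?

4.42 Hz

ω_n = √(k/m) = √(66900/86.8) = √770.7 = 27.76 rad/s.
f_n = ω_n/(2π) = 27.76/6.283 = 4.418 Hz.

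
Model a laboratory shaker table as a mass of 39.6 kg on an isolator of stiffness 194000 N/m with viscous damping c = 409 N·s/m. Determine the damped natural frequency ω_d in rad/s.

ω_n = √(k/m) = √(194000/39.6) = 69.99 rad/s.
Critical damping c_c = 2√(k·m) = 2√(194000 × 39.6) = 5543 N·s/m, so ζ = c/c_c = 409/5543 = 0.07378.
ω_d = ω_n√(1 − ζ²) = 69.99 × √(1 − 0.00544) = 69.80 rad/s.

69.8 rad/s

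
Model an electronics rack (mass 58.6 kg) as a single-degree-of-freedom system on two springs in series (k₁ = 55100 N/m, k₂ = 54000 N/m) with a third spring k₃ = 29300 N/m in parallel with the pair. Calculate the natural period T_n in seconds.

Series pair: k_s = k₁k₂/(k₁+k₂) = (55100)(54000)/(55100 + 54000) = 27270 N/m. In parallel with k₃: k_eq = 27270 + 29300 = 56570 N/m.
ω_n = √(k_eq/m) = √(56570/58.6) = √965.4 = 31.07 rad/s.
T_n = 2π/ω_n = 6.283/31.07 = 0.2022 s.

0.202 s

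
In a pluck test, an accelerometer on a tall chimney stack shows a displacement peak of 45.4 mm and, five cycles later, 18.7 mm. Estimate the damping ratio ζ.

0.0282

Logarithmic decrement δ = (1/n)·ln(x₀/x_n) = (1/5)·ln(45.4/18.7) = (1/5)·ln(2.428) = 0.1774.
ζ = δ/√(4π² + δ²) = 0.1774/√(39.48 + 0.0315) = 0.1774/6.286 = 0.02822.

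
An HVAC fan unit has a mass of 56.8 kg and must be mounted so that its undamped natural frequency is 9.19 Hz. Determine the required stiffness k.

189000 N/m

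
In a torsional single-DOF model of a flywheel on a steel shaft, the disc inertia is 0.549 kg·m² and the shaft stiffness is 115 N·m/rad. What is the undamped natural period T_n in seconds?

ω_n = √(k_t/J) = √(115/0.549) = √209.5 = 14.47 rad/s.
T_n = 2π/ω_n = 6.283/14.47 = 0.4341 s.

0.434 s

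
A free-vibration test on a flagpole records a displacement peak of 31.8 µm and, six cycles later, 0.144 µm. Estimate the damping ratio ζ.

0.142

Logarithmic decrement δ = (1/n)·ln(x₀/x_n) = (1/6)·ln(31.8/0.144) = (1/6)·ln(220.8) = 0.8996.
ζ = δ/√(4π² + δ²) = 0.8996/√(39.48 + 0.809) = 0.8996/6.347 = 0.1417.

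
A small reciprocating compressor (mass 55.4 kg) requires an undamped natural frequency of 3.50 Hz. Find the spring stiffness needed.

26800 N/m

ω_n = 2πf_n = 2π × 3.50 = 21.99 rad/s.
k = m·ω_n² = 55.4 × 21.99² = 55.4 × 483.6 = 26790 N/m.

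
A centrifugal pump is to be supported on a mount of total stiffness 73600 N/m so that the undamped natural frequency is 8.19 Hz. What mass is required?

ω_n = 2πf_n = 2π × 8.19 = 51.46 rad/s.
m = k/ω_n² = 73600/51.46² = 73600/2648 = 27.79 kg.

27.8 kg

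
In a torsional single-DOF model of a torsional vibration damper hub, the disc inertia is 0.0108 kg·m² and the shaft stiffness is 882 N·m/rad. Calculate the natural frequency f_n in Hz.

45.5 Hz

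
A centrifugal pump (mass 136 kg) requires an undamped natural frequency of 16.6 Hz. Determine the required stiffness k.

1480000 N/m

ω_n = 2πf_n = 2π × 16.6 = 104.3 rad/s.
k = m·ω_n² = 136 × 104.3² = 136 × 10880 = 1479000 N/m.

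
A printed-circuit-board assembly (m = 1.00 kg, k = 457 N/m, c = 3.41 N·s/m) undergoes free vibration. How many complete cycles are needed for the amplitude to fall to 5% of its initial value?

6 cycles

ζ = c/(2√(km)) = 3.41/(2√(457 × 1.00)) = 3.41/42.76 = 0.07976.
Logarithmic decrement δ = 2πζ/√(1 − ζ²) = 2π × 0.07976/√(1 − 0.00636) = 0.5027.
x_n/x₀ = e^(−nδ) ≤ 0.05; take ln: n ≥ ln(1/0.05)/δ = 2.996/0.5027 = 5.959.
So 6 complete cycles are required.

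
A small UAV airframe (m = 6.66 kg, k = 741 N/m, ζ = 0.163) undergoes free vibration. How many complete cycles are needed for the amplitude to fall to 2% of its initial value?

Logarithmic decrement δ = 2πζ/√(1 − ζ²) = 2π × 0.1630/√(1 − 0.0266) = 1.038.
x_n/x₀ = e^(−nδ) ≤ 0.02; take ln: n ≥ ln(1/0.02)/δ = 3.912/1.038 = 3.769.
So 4 complete cycles are required.

4 cycles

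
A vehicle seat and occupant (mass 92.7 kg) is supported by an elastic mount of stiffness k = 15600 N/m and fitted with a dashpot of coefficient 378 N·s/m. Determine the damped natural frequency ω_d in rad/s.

12.8 rad/s

ω_n = √(k/m) = √(15600/92.7) = 12.97 rad/s.
Critical damping c_c = 2√(k·m) = 2√(15600 × 92.7) = 2405 N·s/m, so ζ = c/c_c = 378/2405 = 0.1572.
ω_d = ω_n√(1 − ζ²) = 12.97 × √(1 − 0.0247) = 12.81 rad/s.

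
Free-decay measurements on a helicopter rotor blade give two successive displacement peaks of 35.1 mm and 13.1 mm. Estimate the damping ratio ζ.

0.155

Logarithmic decrement δ = (1/n)·ln(x₀/x_n) = (1/1)·ln(35.1/13.1) = (1/1)·ln(2.679) = 0.9856.
ζ = δ/√(4π² + δ²) = 0.9856/√(39.48 + 0.971) = 0.9856/6.360 = 0.1550.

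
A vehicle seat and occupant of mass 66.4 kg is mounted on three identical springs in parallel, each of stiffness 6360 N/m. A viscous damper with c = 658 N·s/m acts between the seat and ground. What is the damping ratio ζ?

0.292

Parallel springs add: k_eq = 3 × 6360 = 19080 N/m.
ω_n = √(k_eq/m) = √(19080/66.4) = 16.95 rad/s.
Critical damping c_c = 2√(k_eq·m) = 2√(19080 × 66.4) = 2251 N·s/m, so ζ = c/c_c = 658/2251 = 0.2923.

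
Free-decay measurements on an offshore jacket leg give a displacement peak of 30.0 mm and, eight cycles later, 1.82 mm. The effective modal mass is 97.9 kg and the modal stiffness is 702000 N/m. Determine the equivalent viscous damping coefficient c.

923 N·s/m

Logarithmic decrement δ = (1/n)·ln(x₀/x_n) = (1/8)·ln(30.0/1.82) = (1/8)·ln(16.48) = 0.3503.
ζ = δ/√(4π² + δ²) = 0.3503/√(39.48 + 0.123) = 0.3503/6.293 = 0.05566.
c = ζ · 2√(km) = 0.05566 × 2√(702000 × 97.9) = 0.05566 × 16580 = 922.9 N·s/m.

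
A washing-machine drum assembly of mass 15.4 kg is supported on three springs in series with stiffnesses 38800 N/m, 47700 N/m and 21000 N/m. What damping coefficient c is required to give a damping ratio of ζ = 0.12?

Series springs: 1/k_eq = 1/38800 + 1/47700 + 1/21000 = 9.436×10^-5, so k_eq = 10600 N/m.
c_c = 2√(k_eq·m) = 2√(10600 × 15.4) = 808.0 N·s/m.
c = ζ·c_c = 0.12 × 808.0 = 96.96 N·s/m.

97.0 N·s/m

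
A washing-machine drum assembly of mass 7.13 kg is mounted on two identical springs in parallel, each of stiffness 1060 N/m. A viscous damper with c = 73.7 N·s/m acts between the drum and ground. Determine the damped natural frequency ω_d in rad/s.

16.5 rad/s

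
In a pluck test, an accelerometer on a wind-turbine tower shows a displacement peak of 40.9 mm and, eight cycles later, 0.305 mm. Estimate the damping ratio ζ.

Logarithmic decrement δ = (1/n)·ln(x₀/x_n) = (1/8)·ln(40.9/0.305) = (1/8)·ln(134.1) = 0.6123.
ζ = δ/√(4π² + δ²) = 0.6123/√(39.48 + 0.375) = 0.6123/6.313 = 0.09699.

0.0970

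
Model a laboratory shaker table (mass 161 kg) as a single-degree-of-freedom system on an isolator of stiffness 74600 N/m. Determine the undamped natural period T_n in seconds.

0.292 s

ω_n = √(k/m) = √(74600/161) = √463.4 = 21.53 rad/s.
T_n = 2π/ω_n = 6.283/21.53 = 0.2919 s.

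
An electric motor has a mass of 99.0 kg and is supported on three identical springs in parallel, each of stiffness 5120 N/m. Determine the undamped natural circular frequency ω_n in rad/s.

12.5 rad/s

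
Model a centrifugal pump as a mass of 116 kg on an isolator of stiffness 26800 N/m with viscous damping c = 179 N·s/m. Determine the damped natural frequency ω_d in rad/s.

ω_n = √(k/m) = √(26800/116) = 15.20 rad/s.
Critical damping c_c = 2√(k·m) = 2√(26800 × 116) = 3526 N·s/m, so ζ = c/c_c = 179/3526 = 0.05076.
ω_d = ω_n√(1 − ζ²) = 15.20 × √(1 − 0.00258) = 15.18 rad/s.

15.2 rad/s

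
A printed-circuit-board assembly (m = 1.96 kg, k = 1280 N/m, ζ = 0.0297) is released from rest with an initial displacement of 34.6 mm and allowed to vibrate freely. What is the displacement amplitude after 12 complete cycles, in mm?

Logarithmic decrement δ = 2πζ/√(1 − ζ²) = 2π × 0.02970/√(1 − 0.000882) = 0.1867.
After n cycles, x_n/x₀ = e^(−nδ), so x_12 = 34.6 × e^(−12 × 0.1867) = 34.6 × 0.1064 = 3.682 mm.

3.68 mm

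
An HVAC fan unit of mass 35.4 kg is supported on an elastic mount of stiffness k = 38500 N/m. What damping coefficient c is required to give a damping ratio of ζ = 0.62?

c_c = 2√(k·m) = 2√(38500 × 35.4) = 2335 N·s/m.
c = ζ·c_c = 0.62 × 2335 = 1448 N·s/m.

1450 N·s/m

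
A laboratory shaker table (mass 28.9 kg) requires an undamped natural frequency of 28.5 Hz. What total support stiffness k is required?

927000 N/m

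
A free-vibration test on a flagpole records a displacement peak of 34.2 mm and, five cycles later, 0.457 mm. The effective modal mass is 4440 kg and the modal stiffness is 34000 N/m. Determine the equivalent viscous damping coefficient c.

3340 N·s/m

Logarithmic decrement δ = (1/n)·ln(x₀/x_n) = (1/5)·ln(34.2/0.457) = (1/5)·ln(74.84) = 0.8631.
ζ = δ/√(4π² + δ²) = 0.8631/√(39.48 + 0.745) = 0.8631/6.342 = 0.1361.
c = ζ · 2√(km) = 0.1361 × 2√(34000 × 4440) = 0.1361 × 24570 = 3344 N·s/m.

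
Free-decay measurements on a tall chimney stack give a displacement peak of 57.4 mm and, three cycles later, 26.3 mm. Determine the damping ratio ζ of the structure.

0.0414

Logarithmic decrement δ = (1/n)·ln(x₀/x_n) = (1/3)·ln(57.4/26.3) = (1/3)·ln(2.183) = 0.2602.
ζ = δ/√(4π² + δ²) = 0.2602/√(39.48 + 0.0677) = 0.2602/6.289 = 0.04137.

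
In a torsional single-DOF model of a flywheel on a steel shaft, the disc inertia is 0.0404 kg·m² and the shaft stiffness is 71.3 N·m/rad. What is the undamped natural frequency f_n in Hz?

6.69 Hz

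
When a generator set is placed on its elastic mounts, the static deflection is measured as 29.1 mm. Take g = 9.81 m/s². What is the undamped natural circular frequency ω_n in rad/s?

ω_n = √(g/δ_st) = √(9.81/0.0291) = √337.1 = 18.36 rad/s.

18.4 rad/s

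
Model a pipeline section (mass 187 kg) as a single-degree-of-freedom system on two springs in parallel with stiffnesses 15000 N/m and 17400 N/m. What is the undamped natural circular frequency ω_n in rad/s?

13.2 rad/s

Parallel springs add: k_eq = 15000 + 17400 = 32400 N/m.
ω_n = √(k_eq/m) = √(32400/187) = √173.3 = 13.16 rad/s.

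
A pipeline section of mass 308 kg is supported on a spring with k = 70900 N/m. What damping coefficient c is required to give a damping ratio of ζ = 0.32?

2990 N·s/m

c_c = 2√(k·m) = 2√(70900 × 308) = 9346 N·s/m.
c = ζ·c_c = 0.32 × 9346 = 2991 N·s/m.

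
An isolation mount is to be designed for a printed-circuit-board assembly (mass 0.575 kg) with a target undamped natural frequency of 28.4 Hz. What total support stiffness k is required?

18300 N/m

ω_n = 2πf_n = 2π × 28.4 = 178.4 rad/s.
k = m·ω_n² = 0.575 × 178.4² = 0.575 × 31840 = 18310 N/m.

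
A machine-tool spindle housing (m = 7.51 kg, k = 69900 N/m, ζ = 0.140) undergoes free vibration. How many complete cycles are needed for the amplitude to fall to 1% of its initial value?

6 cycles

Logarithmic decrement δ = 2πζ/√(1 − ζ²) = 2π × 0.1400/√(1 − 0.0196) = 0.8884.
x_n/x₀ = e^(−nδ) ≤ 0.01; take ln: n ≥ ln(1/0.01)/δ = 4.605/0.8884 = 5.184.
So 6 complete cycles are required.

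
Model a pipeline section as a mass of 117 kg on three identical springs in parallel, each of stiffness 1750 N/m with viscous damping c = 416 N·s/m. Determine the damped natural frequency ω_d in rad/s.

6.46 rad/s

Parallel springs add: k_eq = 3 × 1750 = 5250 N/m.
ω_n = √(k_eq/m) = √(5250/117) = 6.699 rad/s.
Critical damping c_c = 2√(k_eq·m) = 2√(5250 × 117) = 1567 N·s/m, so ζ = c/c_c = 416/1567 = 0.2654.
ω_d = ω_n√(1 − ζ²) = 6.699 × √(1 − 0.0704) = 6.458 rad/s.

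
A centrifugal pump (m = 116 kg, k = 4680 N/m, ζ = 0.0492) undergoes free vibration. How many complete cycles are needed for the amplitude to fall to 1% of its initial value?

Logarithmic decrement δ = 2πζ/√(1 − ζ²) = 2π × 0.04920/√(1 − 0.00242) = 0.3095.
x_n/x₀ = e^(−nδ) ≤ 0.01; take ln: n ≥ ln(1/0.01)/δ = 4.605/0.3095 = 14.88.
So 15 complete cycles are required.

15 cycles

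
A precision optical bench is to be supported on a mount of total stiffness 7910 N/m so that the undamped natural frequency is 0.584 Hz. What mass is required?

ω_n = 2πf_n = 2π × 0.584 = 3.669 rad/s.
m = k/ω_n² = 7910/3.669² = 7910/13.46 = 587.5 kg.

587 kg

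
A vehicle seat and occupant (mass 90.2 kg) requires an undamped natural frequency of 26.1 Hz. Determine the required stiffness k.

ω_n = 2πf_n = 2π × 26.1 = 164.0 rad/s.
k = m·ω_n² = 90.2 × 164.0² = 90.2 × 26890 = 2426000 N/m.

2430000 N/m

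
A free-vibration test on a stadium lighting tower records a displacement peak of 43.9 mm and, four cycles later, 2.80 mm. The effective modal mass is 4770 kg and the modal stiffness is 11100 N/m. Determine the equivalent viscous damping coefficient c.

1580 N·s/m

Logarithmic decrement δ = (1/n)·ln(x₀/x_n) = (1/4)·ln(43.9/2.80) = (1/4)·ln(15.68) = 0.6881.
ζ = δ/√(4π² + δ²) = 0.6881/√(39.48 + 0.473) = 0.6881/6.321 = 0.1089.
c = ζ · 2√(km) = 0.1089 × 2√(11100 × 4770) = 0.1089 × 14550 = 1584 N·s/m.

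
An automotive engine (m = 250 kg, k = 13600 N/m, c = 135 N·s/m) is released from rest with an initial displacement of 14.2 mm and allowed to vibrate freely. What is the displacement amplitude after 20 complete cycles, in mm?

0.142 mm

ζ = c/(2√(km)) = 135/(2√(13600 × 250)) = 135/3688 = 0.03661.
Logarithmic decrement δ = 2πζ/√(1 − ζ²) = 2π × 0.03661/√(1 − 0.00134) = 0.2302.
After n cycles, x_n/x₀ = e^(−nδ), so x_20 = 14.2 × e^(−20 × 0.2302) = 14.2 × 0.01002 = 0.1423 mm.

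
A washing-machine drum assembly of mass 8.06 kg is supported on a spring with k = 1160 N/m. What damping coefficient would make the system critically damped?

c_c = 2√(k·m) = 2√(1160 × 8.06) = 2 × 96.69 = 193.4 N·s/m.

193 N·s/m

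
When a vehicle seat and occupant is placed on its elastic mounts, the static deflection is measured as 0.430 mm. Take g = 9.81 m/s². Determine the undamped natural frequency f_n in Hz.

24.0 Hz

ω_n = √(g/δ_st) = √(9.81/0.000430) = √22810 = 151.0 rad/s.
f_n = ω_n/(2π) = 151.0/6.283 = 24.04 Hz.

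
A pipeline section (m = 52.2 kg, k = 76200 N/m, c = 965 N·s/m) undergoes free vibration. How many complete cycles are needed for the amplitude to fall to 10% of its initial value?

ζ = c/(2√(km)) = 965/(2√(76200 × 52.2)) = 965/3989 = 0.2419.
Logarithmic decrement δ = 2πζ/√(1 − ζ²) = 2π × 0.2419/√(1 − 0.0585) = 1.567.
x_n/x₀ = e^(−nδ) ≤ 0.1; take ln: n ≥ ln(1/0.1)/δ = 2.303/1.567 = 1.470.
So 2 complete cycles are required.

2 cycles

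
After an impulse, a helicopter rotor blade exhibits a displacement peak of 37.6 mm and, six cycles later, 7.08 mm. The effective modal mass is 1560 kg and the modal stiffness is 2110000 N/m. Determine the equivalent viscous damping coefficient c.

Logarithmic decrement δ = (1/n)·ln(x₀/x_n) = (1/6)·ln(37.6/7.08) = (1/6)·ln(5.311) = 0.2783.
ζ = δ/√(4π² + δ²) = 0.2783/√(39.48 + 0.0774) = 0.2783/6.289 = 0.04425.
c = ζ · 2√(km) = 0.04425 × 2√(2110000 × 1560) = 0.04425 × 114700 = 5077 N·s/m.

5080 N·s/m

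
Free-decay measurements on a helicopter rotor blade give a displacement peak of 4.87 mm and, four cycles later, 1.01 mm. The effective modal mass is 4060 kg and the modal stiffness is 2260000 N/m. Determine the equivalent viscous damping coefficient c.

Logarithmic decrement δ = (1/n)·ln(x₀/x_n) = (1/4)·ln(4.87/1.01) = (1/4)·ln(4.822) = 0.3933.
ζ = δ/√(4π² + δ²) = 0.3933/√(39.48 + 0.155) = 0.3933/6.295 = 0.06247.
c = ζ · 2√(km) = 0.06247 × 2√(2260000 × 4060) = 0.06247 × 191600 = 11970 N·s/m.

12000 N·s/m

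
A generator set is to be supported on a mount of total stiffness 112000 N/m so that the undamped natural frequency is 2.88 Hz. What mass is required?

ω_n = 2πf_n = 2π × 2.88 = 18.10 rad/s.
m = k/ω_n² = 112000/18.10² = 112000/327.4 = 342.0 kg.

342 kg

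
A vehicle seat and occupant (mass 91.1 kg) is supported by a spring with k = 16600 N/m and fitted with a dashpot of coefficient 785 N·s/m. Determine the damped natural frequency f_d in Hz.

ω_n = √(k/m) = √(16600/91.1) = 13.50 rad/s.
Critical damping c_c = 2√(k·m) = 2√(16600 × 91.1) = 2459 N·s/m, so ζ = c/c_c = 785/2459 = 0.3192.
ω_d = ω_n√(1 − ζ²) = 13.50 × √(1 − 0.102) = 12.79 rad/s.
f_d = ω_d/(2π) = 2.036 Hz.

2.04 Hz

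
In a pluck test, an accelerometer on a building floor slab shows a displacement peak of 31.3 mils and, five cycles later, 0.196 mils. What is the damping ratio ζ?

0.159

Logarithmic decrement δ = (1/n)·ln(x₀/x_n) = (1/5)·ln(31.3/0.196) = (1/5)·ln(159.7) = 1.015.
ζ = δ/√(4π² + δ²) = 1.015/√(39.48 + 1.03) = 1.015/6.365 = 0.1594.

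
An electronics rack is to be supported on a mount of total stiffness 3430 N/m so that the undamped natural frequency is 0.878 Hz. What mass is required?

113 kg

ω_n = 2πf_n = 2π × 0.878 = 5.517 rad/s.
m = k/ω_n² = 3430/5.517² = 3430/30.43 = 112.7 kg.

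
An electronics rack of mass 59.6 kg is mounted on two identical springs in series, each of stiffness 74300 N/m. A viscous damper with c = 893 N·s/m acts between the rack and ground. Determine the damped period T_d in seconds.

Series springs: 1/k_eq = 2/74300, so k_eq = 74300/2 = 37150 N/m.
ω_n = √(k_eq/m) = √(37150/59.6) = 24.97 rad/s.
Critical damping c_c = 2√(k_eq·m) = 2√(37150 × 59.6) = 2976 N·s/m, so ζ = c/c_c = 893/2976 = 0.3001.
ω_d = ω_n√(1 − ζ²) = 24.97 × √(1 − 0.0900) = 23.82 rad/s.
T_d = 2π/ω_d = 0.2638 s.

0.264 s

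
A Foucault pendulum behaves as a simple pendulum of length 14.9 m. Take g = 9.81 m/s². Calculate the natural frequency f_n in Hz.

For a simple pendulum ω_n = √(g/L) = √(9.81/14.9) = √0.6584 = 0.8114 rad/s.
f_n = ω_n/(2π) = 0.8114/6.283 = 0.1291 Hz.

0.129 Hz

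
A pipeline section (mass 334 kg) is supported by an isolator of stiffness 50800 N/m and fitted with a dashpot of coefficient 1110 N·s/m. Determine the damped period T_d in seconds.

0.514 s

ω_n = √(k/m) = √(50800/334) = 12.33 rad/s.
Critical damping c_c = 2√(k·m) = 2√(50800 × 334) = 8238 N·s/m, so ζ = c/c_c = 1110/8238 = 0.1347.
ω_d = ω_n√(1 − ζ²) = 12.33 × √(1 − 0.0182) = 12.22 rad/s.
T_d = 2π/ω_d = 0.5142 s.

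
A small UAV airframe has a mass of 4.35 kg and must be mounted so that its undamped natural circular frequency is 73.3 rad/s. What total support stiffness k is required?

23400 N/m

k = m·ω_n² = 4.35 × 73.30² = 4.35 × 5373 = 23370 N/m.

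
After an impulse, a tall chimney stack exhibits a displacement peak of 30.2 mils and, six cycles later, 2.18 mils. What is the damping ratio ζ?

0.0696

Logarithmic decrement δ = (1/n)·ln(x₀/x_n) = (1/6)·ln(30.2/2.18) = (1/6)·ln(13.85) = 0.4381.
ζ = δ/√(4π² + δ²) = 0.4381/√(39.48 + 0.192) = 0.4381/6.298 = 0.06955.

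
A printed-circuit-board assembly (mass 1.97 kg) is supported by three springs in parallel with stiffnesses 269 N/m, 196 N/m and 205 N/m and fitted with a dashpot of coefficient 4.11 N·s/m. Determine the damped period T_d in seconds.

Parallel springs add: k_eq = 269 + 196 + 205 = 670.0 N/m.
ω_n = √(k_eq/m) = √(670.0/1.97) = 18.44 rad/s.
Critical damping c_c = 2√(k_eq·m) = 2√(670.0 × 1.97) = 72.66 N·s/m, so ζ = c/c_c = 4.11/72.66 = 0.05656.
ω_d = ω_n√(1 − ζ²) = 18.44 × √(1 − 0.00320) = 18.41 rad/s.
T_d = 2π/ω_d = 0.3412 s.

0.341 s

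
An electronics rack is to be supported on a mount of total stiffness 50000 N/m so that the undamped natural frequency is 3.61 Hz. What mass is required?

ω_n = 2πf_n = 2π × 3.61 = 22.68 rad/s.
m = k/ω_n² = 50000/22.68² = 50000/514.5 = 97.18 kg.

97.2 kg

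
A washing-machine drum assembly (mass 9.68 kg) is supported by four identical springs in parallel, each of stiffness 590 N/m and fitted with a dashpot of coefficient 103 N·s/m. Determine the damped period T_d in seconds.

0.428 s

Parallel springs add: k_eq = 4 × 590 = 2360 N/m.
ω_n = √(k_eq/m) = √(2360/9.68) = 15.61 rad/s.
Critical damping c_c = 2√(k_eq·m) = 2√(2360 × 9.68) = 302.3 N·s/m, so ζ = c/c_c = 103/302.3 = 0.3407.
ω_d = ω_n√(1 − ζ²) = 15.61 × √(1 − 0.116) = 14.68 rad/s.
T_d = 2π/ω_d = 0.4280 s.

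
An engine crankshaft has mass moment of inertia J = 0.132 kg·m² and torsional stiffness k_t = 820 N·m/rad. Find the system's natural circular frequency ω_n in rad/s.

ω_n = √(k_t/J) = √(820/0.132) = √6212 = 78.82 rad/s.

78.8 rad/s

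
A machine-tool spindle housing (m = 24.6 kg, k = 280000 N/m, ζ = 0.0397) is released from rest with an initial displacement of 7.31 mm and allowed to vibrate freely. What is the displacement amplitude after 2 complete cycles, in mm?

4.44 mm

Logarithmic decrement δ = 2πζ/√(1 − ζ²) = 2π × 0.03970/√(1 − 0.00158) = 0.2496.
After n cycles, x_n/x₀ = e^(−nδ), so x_2 = 7.31 × e^(−2 × 0.2496) = 7.31 × 0.6070 = 4.437 mm.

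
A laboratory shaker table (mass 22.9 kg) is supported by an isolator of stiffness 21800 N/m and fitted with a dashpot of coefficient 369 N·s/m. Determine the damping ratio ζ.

ω_n = √(k/m) = √(21800/22.9) = 30.85 rad/s.
Critical damping c_c = 2√(k·m) = 2√(21800 × 22.9) = 1413 N·s/m, so ζ = c/c_c = 369/1413 = 0.2611.

0.261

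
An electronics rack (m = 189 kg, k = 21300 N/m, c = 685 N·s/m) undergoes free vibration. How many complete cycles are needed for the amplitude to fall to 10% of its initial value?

3 cycles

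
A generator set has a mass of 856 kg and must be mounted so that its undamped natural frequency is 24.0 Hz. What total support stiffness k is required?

19500000 N/m

ω_n = 2πf_n = 2π × 24.0 = 150.8 rad/s.
k = m·ω_n² = 856 × 150.8² = 856 × 22740 = 19470000 N/m.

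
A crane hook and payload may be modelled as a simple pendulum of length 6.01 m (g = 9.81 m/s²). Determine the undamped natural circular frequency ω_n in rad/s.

For a simple pendulum ω_n = √(g/L) = √(9.81/6.01) = √1.632 = 1.278 rad/s.

1.28 rad/s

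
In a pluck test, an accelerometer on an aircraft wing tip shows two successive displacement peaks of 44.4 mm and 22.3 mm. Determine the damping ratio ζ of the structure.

0.109

Logarithmic decrement δ = (1/n)·ln(x₀/x_n) = (1/1)·ln(44.4/22.3) = (1/1)·ln(1.991) = 0.6887.
ζ = δ/√(4π² + δ²) = 0.6887/√(39.48 + 0.474) = 0.6887/6.321 = 0.1090.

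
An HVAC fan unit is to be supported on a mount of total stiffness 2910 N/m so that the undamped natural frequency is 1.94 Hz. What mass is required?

ω_n = 2πf_n = 2π × 1.94 = 12.19 rad/s.
m = k/ω_n² = 2910/12.19² = 2910/148.6 = 19.59 kg.

19.6 kg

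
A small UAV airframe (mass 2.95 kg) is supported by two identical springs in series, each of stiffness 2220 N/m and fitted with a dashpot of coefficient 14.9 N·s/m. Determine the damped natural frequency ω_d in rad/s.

19.2 rad/s

Series springs: 1/k_eq = 2/2220, so k_eq = 2220/2 = 1110 N/m.
ω_n = √(k_eq/m) = √(1110/2.95) = 19.40 rad/s.
Critical damping c_c = 2√(k_eq·m) = 2√(1110 × 2.95) = 114.4 N·s/m, so ζ = c/c_c = 14.9/114.4 = 0.1302.
ω_d = ω_n√(1 − ζ²) = 19.40 × √(1 − 0.0169) = 19.23 rad/s.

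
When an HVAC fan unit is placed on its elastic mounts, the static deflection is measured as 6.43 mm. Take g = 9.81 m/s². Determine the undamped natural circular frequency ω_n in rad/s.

ω_n = √(g/δ_st) = √(9.81/0.00643) = √1526 = 39.06 rad/s.

39.1 rad/s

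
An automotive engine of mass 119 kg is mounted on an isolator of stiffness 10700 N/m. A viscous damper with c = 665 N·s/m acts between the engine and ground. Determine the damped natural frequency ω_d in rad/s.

9.06 rad/s

ω_n = √(k/m) = √(10700/119) = 9.482 rad/s.
Critical damping c_c = 2√(k·m) = 2√(10700 × 119) = 2257 N·s/m, so ζ = c/c_c = 665/2257 = 0.2947.
ω_d = ω_n√(1 − ζ²) = 9.482 × √(1 − 0.0868) = 9.061 rad/s.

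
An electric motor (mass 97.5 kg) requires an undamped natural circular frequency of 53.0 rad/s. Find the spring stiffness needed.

k = m·ω_n² = 97.5 × 53.00² = 97.5 × 2809 = 273900 N/m.

274000 N/m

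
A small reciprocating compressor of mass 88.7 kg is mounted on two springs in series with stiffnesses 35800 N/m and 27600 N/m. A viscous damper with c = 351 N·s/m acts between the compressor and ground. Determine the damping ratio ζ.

Series springs: 1/k_eq = 1/35800 + 1/27600 = 6.416×10^-5, so k_eq = 15580 N/m.
ω_n = √(k_eq/m) = √(15580/88.7) = 13.26 rad/s.
Critical damping c_c = 2√(k_eq·m) = 2√(15580 × 88.7) = 2351 N·s/m, so ζ = c/c_c = 351/2351 = 0.1493.

0.149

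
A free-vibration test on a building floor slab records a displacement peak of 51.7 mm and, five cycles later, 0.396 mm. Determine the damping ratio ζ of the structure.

Logarithmic decrement δ = (1/n)·ln(x₀/x_n) = (1/5)·ln(51.7/0.396) = (1/5)·ln(130.6) = 0.9744.
ζ = δ/√(4π² + δ²) = 0.9744/√(39.48 + 0.949) = 0.9744/6.358 = 0.1532.

0.153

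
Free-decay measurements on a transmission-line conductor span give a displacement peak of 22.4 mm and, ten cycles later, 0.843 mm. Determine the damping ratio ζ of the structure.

0.0521

Logarithmic decrement δ = (1/n)·ln(x₀/x_n) = (1/10)·ln(22.4/0.843) = (1/10)·ln(26.57) = 0.3280.
ζ = δ/√(4π² + δ²) = 0.3280/√(39.48 + 0.108) = 0.3280/6.292 = 0.05213.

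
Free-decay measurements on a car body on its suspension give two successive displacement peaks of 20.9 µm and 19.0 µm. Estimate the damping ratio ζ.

0.0152

Logarithmic decrement δ = (1/n)·ln(x₀/x_n) = (1/1)·ln(20.9/19.0) = (1/1)·ln(1.100) = 0.09531.
ζ = δ/√(4π² + δ²) = 0.09531/√(39.48 + 0.00908) = 0.09531/6.284 = 0.01517.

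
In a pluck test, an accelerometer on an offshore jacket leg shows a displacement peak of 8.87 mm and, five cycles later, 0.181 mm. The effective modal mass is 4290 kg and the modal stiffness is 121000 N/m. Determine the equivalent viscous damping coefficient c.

Logarithmic decrement δ = (1/n)·ln(x₀/x_n) = (1/5)·ln(8.87/0.181) = (1/5)·ln(49.01) = 0.7784.
ζ = δ/√(4π² + δ²) = 0.7784/√(39.48 + 0.606) = 0.7784/6.331 = 0.1229.
c = ζ · 2√(km) = 0.1229 × 2√(121000 × 4290) = 0.1229 × 45570 = 5602 N·s/m.

5600 N·s/m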